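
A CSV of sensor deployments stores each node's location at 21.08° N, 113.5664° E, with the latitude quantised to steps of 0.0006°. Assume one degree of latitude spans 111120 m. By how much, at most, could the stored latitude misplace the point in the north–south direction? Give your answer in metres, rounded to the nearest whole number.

With a 0.0006° grid the true value lies within half a step, ±0.0006°/2 = ±0.0003°, of the stored one.
North–south distance: 0.0003° × 111120 m/° = 33.336 m.

33 metres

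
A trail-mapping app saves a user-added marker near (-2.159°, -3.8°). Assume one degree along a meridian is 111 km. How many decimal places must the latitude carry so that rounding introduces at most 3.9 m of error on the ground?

One degree of latitude covers 111000 m.
N decimal places → at most half a unit in the last place, 0.5 × 10⁻ᴺ° = 111000/2 × 10⁻ᴺ m.
Setting 55500 × 10⁻ᴺ ≤ 3.9 gives 10ᴺ ≥ 1.423e+04, i.e. N ≥ 4.15.
So 5 decimal places suffice (0.555 m); 4 would allow up to 5.55 m.

5 decimal places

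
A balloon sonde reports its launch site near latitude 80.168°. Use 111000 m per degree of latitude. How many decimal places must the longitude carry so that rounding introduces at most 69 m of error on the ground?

3

At 80.168° one degree of longitude covers 111000 × cos 80.168° ≈ 111000 × 0.1708 ≈ 18954.3 m.
N decimal places → at most half a unit in the last place, 0.5 × 10⁻ᴺ° = 18954.3/2 × 10⁻ᴺ m.
Need 0.5 × 18954.3 × 10⁻ᴺ ≤ 69 → 10⁻ᴺ ≤ 7.281e-03, so N ≥ 2.14.
N = 2 would give 94.8 m (too coarse); N = 3 gives 9.48 m ≤ 69 m.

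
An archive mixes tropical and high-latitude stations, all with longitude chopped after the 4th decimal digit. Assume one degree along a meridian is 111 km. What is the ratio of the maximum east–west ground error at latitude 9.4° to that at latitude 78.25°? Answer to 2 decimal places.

Truncating at 4 decimal places can drop up to a full unit in the last place, so the longitude may be off by as much as 0.0001°.
At 9.4°: 0.0001° × 111000 × cos 9.4° = 0.0001 × 111000 × 0.9866 ≈ 10.951 m.
At 78.25°: 0.0001° × 111000 × cos 78.25° = 0.0001 × 111000 × 0.2036 ≈ 2.2604 m.
The ratio reduces to cos 9.4° / cos 78.25° = 0.9866/0.2036 ≈ 4.8446.

4.84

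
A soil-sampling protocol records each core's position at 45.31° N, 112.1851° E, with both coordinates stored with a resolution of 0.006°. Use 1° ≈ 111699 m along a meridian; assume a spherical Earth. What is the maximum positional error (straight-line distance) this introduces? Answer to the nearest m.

With a 0.006° grid the true value lies within half a step, ±0.006°/2 = ±0.003°, of the stored one.
N–S: 0.003° × 111699 m/° = 335.097 m.
East–west component at 45.31°: 0.003° × 111699 × cos 45.31° ≈ 0.003 × 78554.6 ≈ 235.664 m.
Worst case both components are at the extreme and orthogonal: √(335.097² + 235.664²) ≈ 409.668 m.

410 m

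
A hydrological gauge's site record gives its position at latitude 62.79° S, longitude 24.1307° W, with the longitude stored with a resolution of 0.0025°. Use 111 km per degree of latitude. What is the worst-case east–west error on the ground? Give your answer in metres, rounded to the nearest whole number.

With a 0.0025° grid the true value lies within half a step, ±0.0025°/2 = ±0.00125°, of the stored one.
One degree of longitude at 62.79° is 111000 × cos 62.79° ≈ 111000 × 0.4573 = 50755.1 m.
Maximum E–W displacement: 0.00125 × 50755.1 = 63.4439 m.

63 metres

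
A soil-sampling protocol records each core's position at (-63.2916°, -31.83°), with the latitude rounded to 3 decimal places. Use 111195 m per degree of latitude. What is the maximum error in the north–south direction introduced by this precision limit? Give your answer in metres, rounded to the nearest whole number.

Rounding to 3 decimal places leaves the latitude within ±0.0005° of the true value.
Along the meridian that is 0.0005° × 111195 m/° = 55.5975 m.

56 metres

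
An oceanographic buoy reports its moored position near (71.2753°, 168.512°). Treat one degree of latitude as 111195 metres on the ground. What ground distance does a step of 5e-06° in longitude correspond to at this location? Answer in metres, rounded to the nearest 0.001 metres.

One degree of longitude here spans 111195 × cos 71.2753° = 111195 × 0.3210 ≈ 35696 m; 5e-06° of that is 0.17848 m.

0.178 metres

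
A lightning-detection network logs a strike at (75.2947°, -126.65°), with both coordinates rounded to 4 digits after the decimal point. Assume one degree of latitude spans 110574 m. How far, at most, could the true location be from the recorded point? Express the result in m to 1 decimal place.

5.7 m

Rounding to 4 decimal places leaves each coordinate within ±5e-05° of the true value.
North–south component: 5e-05° × 110574 = 5.5287 m.
East–west component at 75.2947°: 5e-05° × 110574 × cos 75.2947° ≈ 5e-05 × 28068.9 ≈ 1.40345 m.
Combining orthogonally: (5.5287² + 1.40345²)^½ ≈ 5.70405 m.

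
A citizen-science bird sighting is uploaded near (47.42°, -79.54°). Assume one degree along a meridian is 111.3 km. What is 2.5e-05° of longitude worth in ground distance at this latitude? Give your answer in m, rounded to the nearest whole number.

At 47.42° a degree of longitude is 111300 × cos 47.42° ≈ 75307.7 m, so 2.5e-05° corresponds to 1.88269 m.

2 m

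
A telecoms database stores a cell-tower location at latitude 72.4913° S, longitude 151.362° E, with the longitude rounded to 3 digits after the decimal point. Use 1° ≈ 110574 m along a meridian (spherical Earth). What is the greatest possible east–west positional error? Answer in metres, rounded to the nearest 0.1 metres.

16.6 metres

Rounding to 3 decimal places leaves the longitude within ±0.0005° of the true value.
One degree of longitude at 72.4913° is 110574 × cos 72.4913° ≈ 110574 × 0.3009 = 33266.3 m.
So at most 0.0005° × 33266.3 ≈ 16.6331 m east–west.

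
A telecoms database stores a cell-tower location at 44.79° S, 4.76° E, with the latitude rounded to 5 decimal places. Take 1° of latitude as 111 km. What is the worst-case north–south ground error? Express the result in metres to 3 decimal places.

0.555 metres

Rounding to 5 decimal places leaves the latitude within ±5e-06° of the true value.
Along the meridian that is 5e-06° × 111000 m/° = 0.555 m.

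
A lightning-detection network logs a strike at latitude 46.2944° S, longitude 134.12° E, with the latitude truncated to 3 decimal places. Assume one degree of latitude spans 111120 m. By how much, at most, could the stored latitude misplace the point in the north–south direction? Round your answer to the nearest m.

Truncating at 3 decimal places can drop up to a full unit in the last place, so the latitude may be off by as much as 0.001°.
So the N–S error is at most 0.001 × 111120 = 111.12 m.

111 m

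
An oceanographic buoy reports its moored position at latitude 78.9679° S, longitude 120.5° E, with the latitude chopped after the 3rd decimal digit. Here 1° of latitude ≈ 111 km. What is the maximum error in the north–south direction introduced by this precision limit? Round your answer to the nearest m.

Truncating at 3 decimal places can drop up to a full unit in the last place, so the latitude may be off by as much as 0.001°.
Along the meridian that is 0.001° × 111000 m/° = 111 m.

111 m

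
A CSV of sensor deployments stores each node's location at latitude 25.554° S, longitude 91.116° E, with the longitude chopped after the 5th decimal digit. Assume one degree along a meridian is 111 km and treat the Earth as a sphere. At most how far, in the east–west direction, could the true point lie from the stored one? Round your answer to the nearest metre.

Truncating at 5 decimal places can drop up to a full unit in the last place, so the longitude may be off by as much as 1e-05°.
Parallels shrink by cos φ, so at 25.554° a degree of longitude is 111000 × 0.9022 ≈ 100142 m.
East–west error: 1e-05° × 100142 m/° ≈ 1.00142 m.

1 metres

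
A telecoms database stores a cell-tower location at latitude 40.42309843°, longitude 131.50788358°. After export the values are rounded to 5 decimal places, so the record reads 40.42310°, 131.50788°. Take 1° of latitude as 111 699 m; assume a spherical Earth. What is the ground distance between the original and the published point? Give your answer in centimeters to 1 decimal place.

35.1 centimeters

The latitude changed by -0.00000157° and the longitude by +0.00000358°.
N–S: -0.00000157° × 111699 m/° = -0.175367 m.
East–west at this latitude: 0.00000358° × 111699 × cos 40.4231° ≈ 0.00000358 × 85033.9 = 0.304421 m.
Hypotenuse of the two orthogonal shifts: √(0.175367² + 0.304421²) = 0.35132 m.
That is 0.35132 m = 35.132 cm.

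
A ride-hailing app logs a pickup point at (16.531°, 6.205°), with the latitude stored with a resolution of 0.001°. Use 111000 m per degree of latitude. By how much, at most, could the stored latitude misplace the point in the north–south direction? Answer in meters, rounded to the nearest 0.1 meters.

55.5 meters

With a 0.001° grid the true value lies within half a step, ±0.001°/2 = ±0.0005°, of the stored one.
So the N–S error is at most 0.0005 × 111000 = 55.5 m.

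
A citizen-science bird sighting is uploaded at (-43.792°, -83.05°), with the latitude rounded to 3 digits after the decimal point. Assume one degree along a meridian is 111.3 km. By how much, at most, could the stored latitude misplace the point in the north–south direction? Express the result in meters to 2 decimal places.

Rounding to 3 decimal places leaves the latitude within ±0.0005° of the true value.
So the N–S error is at most 0.0005 × 111300 = 55.65 m.

55.65 meters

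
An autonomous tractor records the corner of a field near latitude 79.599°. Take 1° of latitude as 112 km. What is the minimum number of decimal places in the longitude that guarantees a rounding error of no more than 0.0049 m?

7

At 79.599° one degree of longitude covers 112000 × cos 79.599° ≈ 112000 × 0.1805 ≈ 20220.1 m.
Rounding to N decimal places gives at most 0.5 × 10⁻ᴺ degrees of error, i.e. 0.5 × 10⁻ᴺ × 20220.1 m.
Need 0.5 × 20220.1 × 10⁻ᴺ ≤ 0.0049 → 10⁻ᴺ ≤ 4.847e-07, so N ≥ 6.31.
At 6 places the error can reach 0.0101 m, but 7 places keeps it to 0.00101 m.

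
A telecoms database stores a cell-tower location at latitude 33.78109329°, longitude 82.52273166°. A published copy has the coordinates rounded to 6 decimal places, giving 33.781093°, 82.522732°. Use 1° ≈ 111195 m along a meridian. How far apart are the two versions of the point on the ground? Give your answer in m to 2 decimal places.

The latitude changed by +0.00000029° and the longitude by -0.00000034°.
N–S: 0.00000029° × 111195 m/° = 0.0322466 m.
East–west at this latitude: -0.00000034° × 111195 × cos 33.7811° ≈ -0.00000034 × 92421.7 = -0.0314234 m.
Distance: √(0.0322466² + 0.0314234²) ≈ 0.0450252 m.

0.05 m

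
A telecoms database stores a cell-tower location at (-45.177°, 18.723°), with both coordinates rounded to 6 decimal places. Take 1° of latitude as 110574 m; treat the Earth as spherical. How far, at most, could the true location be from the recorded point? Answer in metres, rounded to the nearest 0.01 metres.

Rounding to 6 decimal places leaves each coordinate within ±5e-07° of the true value.
N–S: 5e-07° × 110574 m/° = 0.055287 m.
Longitude error → 5e-07 × 110574 × cos 45.177° = 5e-07 × 110574 × 0.7049 ≈ 0.0389729 m.
The two errors are perpendicular, so the maximum displacement is √(0.055287² + 0.0389729²) ≈ 0.0676427 m.

0.07 metres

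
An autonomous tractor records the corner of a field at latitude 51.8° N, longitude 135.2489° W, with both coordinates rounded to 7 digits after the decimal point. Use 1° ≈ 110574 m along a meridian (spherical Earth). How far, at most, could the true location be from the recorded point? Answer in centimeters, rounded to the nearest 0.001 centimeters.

0.650 centimeters

Rounding to 7 decimal places leaves each coordinate within ±5e-08° of the true value.
N–S: 5e-08° × 110574 m/° = 0.0055287 m.
East–west component at 51.8°: 5e-08° × 110574 × cos 51.8° ≈ 5e-08 × 68379.9 ≈ 0.00341899 m.
Combining orthogonally: (0.0055287² + 0.00341899²)^½ ≈ 0.00650047 m.
That is 0.00650047 m = 0.65005 cm.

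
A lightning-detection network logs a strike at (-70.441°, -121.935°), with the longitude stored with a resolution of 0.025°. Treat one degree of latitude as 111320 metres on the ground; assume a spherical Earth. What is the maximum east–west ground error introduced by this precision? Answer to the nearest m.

With a 0.025° grid the true value lies within half a step, ±0.025°/2 = ±0.0125°, of the stored one.
At latitude 70.441° a degree of longitude spans 111320 m × cos 70.441° = 111320 × 0.3348 ≈ 37267.4 m.
So at most 0.0125° × 37267.4 ≈ 465.843 m east–west.

466 m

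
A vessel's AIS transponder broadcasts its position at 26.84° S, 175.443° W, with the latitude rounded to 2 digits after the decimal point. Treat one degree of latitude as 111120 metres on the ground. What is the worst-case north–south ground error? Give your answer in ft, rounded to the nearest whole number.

Rounding to 2 decimal places leaves the latitude within ±0.005° of the true value.
So the N–S error is at most 0.005 × 111120 = 555.6 m.
In feet: 555.6 m ÷ 0.3048 ≈ 1822.8 ft.

1823 ft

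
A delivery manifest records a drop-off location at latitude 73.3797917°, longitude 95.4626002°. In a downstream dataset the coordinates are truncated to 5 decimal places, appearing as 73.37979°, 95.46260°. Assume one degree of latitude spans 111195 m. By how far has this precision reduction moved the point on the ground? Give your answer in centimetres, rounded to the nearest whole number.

The latitude changed by +0.0000017° and the longitude by +0.0000002°.
N–S: 0.0000017° × 111195 m/° = 0.189031 m.
East–west at this latitude: 0.0000002° × 111195 × cos 73.3798° ≈ 0.0000002 × 31804.7 = 0.00636094 m.
Distance: √(0.189031² + 0.00636094²) ≈ 0.189138 m.
That is 0.189138 m = 18.914 cm.

19 centimetres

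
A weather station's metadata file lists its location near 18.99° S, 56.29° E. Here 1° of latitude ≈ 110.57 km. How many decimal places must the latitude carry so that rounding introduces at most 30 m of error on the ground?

One degree of latitude covers 110570 m.
Rounding to N decimal places gives at most 0.5 × 10⁻ᴺ degrees of error, i.e. 0.5 × 10⁻ᴺ × 110570 m.
Need 0.5 × 110570 × 10⁻ᴺ ≤ 30 → 10⁻ᴺ ≤ 5.426e-04, so N ≥ 3.27.
So 4 decimal places suffice (5.53 m); 3 would allow up to 55.3 m.

4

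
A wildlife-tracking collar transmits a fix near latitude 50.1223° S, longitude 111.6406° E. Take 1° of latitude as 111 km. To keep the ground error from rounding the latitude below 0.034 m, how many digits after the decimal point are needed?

7

One degree of latitude covers 111000 m.
With N decimal places the half-ulp bound is 0.5·10⁻ᴺ°, or 0.5·10⁻ᴺ × 111000 m on the ground.
Need 0.5 × 111000 × 10⁻ᴺ ≤ 0.034 → 10⁻ᴺ ≤ 6.126e-07, so N ≥ 6.21.
So 7 decimal places suffice (0.00555 m); 6 would allow up to 0.0555 m.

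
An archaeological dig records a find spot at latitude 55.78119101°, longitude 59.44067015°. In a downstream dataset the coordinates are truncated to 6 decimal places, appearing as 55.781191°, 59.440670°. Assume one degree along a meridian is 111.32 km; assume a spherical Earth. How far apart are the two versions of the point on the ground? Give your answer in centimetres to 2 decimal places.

Δlat = 55.78119101 − 55.781191 = +0.00000001°; Δlon = 59.44067015 − 59.440670 = +0.00000015°.
N–S: 0.00000001° × 111320 m/° = 0.0011132 m.
East–west at this latitude: 0.00000015° × 111320 × cos 55.7812° ≈ 0.00000015 × 62601.3 = 0.0093902 m.
Combined displacement = (0.0011132² + 0.0093902²)^½ ≈ 0.00945596 m.
That is 0.00945596 m = 0.9456 cm.

0.95 centimetres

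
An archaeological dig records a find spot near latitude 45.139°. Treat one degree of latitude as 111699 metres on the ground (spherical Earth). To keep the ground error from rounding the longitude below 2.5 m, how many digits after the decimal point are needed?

At 45.139° one degree of longitude covers 111699 × cos 45.139° ≈ 111699 × 0.7054 ≈ 78791.3 m.
With N decimal places the half-ulp bound is 0.5·10⁻ᴺ°, or 0.5·10⁻ᴺ × 78791.3 m on the ground.
Need 0.5 × 78791.3 × 10⁻ᴺ ≤ 2.5 → 10⁻ᴺ ≤ 6.346e-05, so N ≥ 4.20.
N = 4 would give 3.94 m (too coarse); N = 5 gives 0.394 m ≤ 2.5 m.

5 decimal places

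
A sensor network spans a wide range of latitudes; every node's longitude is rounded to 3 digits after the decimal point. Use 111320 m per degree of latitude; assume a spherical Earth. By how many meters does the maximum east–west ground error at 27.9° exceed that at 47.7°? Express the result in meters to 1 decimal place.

11.7 meters

Rounding to 3 decimal places leaves the longitude within ±0.0005° of the true value.
At 27.9°: 0.0005° × 111320 × cos 27.9° = 0.0005 × 111320 × 0.8838 ≈ 49.19 m.
At 47.7°: 0.0005° × 111320 × cos 47.7° = 0.0005 × 111320 × 0.6730 ≈ 37.46 m.
So the lower-latitude error exceeds the higher by 49.19 − 37.46 = 11.731 m.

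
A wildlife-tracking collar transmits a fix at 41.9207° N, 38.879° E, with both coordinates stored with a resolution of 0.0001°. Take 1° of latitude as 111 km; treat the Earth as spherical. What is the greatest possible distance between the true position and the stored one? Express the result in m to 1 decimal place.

With a 0.0001° grid the true value lies within half a step, ±0.0001°/2 = ±5e-05°, of the stored one.
N–S: 5e-05° × 111000 m/° = 5.55 m.
Longitude error → 5e-05 × 111000 × cos 41.9207° = 5e-05 × 111000 × 0.7441 ≈ 4.12959 m.
Combining orthogonally: (5.55² + 4.12959²)^½ ≈ 6.9178 m.

6.9 m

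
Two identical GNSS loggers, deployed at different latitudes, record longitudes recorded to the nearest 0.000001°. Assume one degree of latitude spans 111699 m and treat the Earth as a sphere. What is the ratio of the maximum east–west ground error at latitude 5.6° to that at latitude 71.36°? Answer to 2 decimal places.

3.11

Rounding to 6 decimal places leaves the longitude within ±5e-07° of the true value.
At 5.6°: 5e-07° × 111699 × cos 5.6° = 5e-07 × 111699 × 0.9952 ≈ 0.055583 m.
Error at 71.36° = 5e-07° × 111699 × cos 71.36° ≈ 0.055849 × 0.3196 = 0.017851 m.
The ratio reduces to cos 5.6° / cos 71.36° = 0.9952/0.3196 ≈ 3.1138.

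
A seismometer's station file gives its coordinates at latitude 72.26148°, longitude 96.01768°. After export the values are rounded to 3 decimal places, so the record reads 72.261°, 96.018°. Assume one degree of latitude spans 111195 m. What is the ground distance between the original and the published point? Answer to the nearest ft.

179 ft

The latitude changed by +0.00048° and the longitude by -0.00032°.
N–S: 0.00048° × 111195 m/° = 53.3736 m.
E–W at 72.261°: -0.00032° × 111195 × cos 72.261° = -0.00032 × 111195 × 0.3047 ≈ -10.8413 m.
Distance: √(53.3736² + 10.8413²) ≈ 54.4635 m.
In feet: 54.4635 m ÷ 0.3048 ≈ 178.69 ft.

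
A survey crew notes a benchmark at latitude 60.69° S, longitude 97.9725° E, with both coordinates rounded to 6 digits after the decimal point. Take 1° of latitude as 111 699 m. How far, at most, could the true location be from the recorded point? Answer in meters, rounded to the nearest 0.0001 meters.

Rounding to 6 decimal places leaves each coordinate within ±5e-07° of the true value.
N–S: 5e-07° × 111699 m/° = 0.0558495 m.
East–west component at 60.69°: 5e-07° × 111699 × cos 60.69° ≈ 5e-07 × 54680.5 ≈ 0.0273403 m.
Combining orthogonally: (0.0558495² + 0.0273403²)^½ ≈ 0.0621824 m.

0.0622 meters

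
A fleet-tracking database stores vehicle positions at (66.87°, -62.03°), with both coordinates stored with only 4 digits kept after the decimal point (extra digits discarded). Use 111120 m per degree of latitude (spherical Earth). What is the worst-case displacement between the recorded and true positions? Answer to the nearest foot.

39 feet

Truncating at 4 decimal places can drop up to a full unit in the last place, so each coordinate may be off by as much as 0.0001°.
Latitude error → 0.0001 × 111120 = 11.112 m along the meridian.
E–W at 66.87°: 0.0001° × 111120 × cos 66.87° = 0.0001 × 111120 × 0.3928 ≈ 4.365 m.
Worst case both components are at the extreme and orthogonal: √(11.112² + 4.365²) ≈ 11.9386 m.
Converting: 11.9386 m × 3.2808 ft/m ≈ 39.169 ft.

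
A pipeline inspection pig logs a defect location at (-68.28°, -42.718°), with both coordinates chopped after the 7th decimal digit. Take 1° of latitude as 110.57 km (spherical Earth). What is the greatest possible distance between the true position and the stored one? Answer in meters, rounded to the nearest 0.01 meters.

0.01 meters

Truncating at 7 decimal places can drop up to a full unit in the last place, so each coordinate may be off by as much as 1e-07°.
Latitude error → 1e-07 × 110570 = 0.011057 m along the meridian.
East–west component at 68.28°: 1e-07° × 110570 × cos 68.28° ≈ 1e-07 × 40918.8 ≈ 0.00409188 m.
Combining orthogonally: (0.011057² + 0.00409188²)^½ ≈ 0.0117899 m.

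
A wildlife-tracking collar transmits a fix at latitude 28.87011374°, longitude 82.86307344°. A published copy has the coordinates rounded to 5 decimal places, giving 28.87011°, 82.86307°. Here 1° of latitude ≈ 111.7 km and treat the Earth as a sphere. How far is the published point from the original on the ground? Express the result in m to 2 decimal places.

0.54 m

The latitude changed by +0.00000374° and the longitude by +0.00000344°.
North–south shift: 0.00000374 × 111700 = 0.417758 m.
E–W at 28.8701°: 0.00000344° × 111700 × cos 28.8701° = 0.00000344 × 111700 × 0.8757 ≈ 0.336492 m.
Hypotenuse of the two orthogonal shifts: √(0.417758² + 0.336492²) = 0.536422 m.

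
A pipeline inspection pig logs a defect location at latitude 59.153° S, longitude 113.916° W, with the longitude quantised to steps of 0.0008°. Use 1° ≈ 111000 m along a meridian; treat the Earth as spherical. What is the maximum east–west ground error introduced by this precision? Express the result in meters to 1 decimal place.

With a 0.0008° grid the true value lies within half a step, ±0.0008°/2 = ±0.0004°, of the stored one.
Parallels shrink by cos φ, so at 59.153° a degree of longitude is 111000 × 0.5127 ≈ 56915 m.
East–west error: 0.0004° × 56915 m/° ≈ 22.766 m.

22.8 meters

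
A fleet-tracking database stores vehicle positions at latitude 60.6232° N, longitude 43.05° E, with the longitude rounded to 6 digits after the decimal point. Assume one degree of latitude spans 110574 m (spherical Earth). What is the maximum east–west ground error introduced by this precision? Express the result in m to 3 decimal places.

Rounding to 6 decimal places leaves the longitude within ±5e-07° of the true value.
At latitude 60.6232° a degree of longitude spans 110574 m × cos 60.6232° = 110574 × 0.4906 ≈ 54242.2 m.
So at most 5e-07° × 54242.2 ≈ 0.0271211 m east–west.

0.027 m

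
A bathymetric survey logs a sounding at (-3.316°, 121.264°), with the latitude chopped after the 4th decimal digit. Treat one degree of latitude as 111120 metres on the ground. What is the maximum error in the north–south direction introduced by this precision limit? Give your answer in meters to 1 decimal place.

11.1 meters

Truncating at 4 decimal places can drop up to a full unit in the last place, so the latitude may be off by as much as 0.0001°.
North–south distance: 0.0001° × 111120 m/° = 11.112 m.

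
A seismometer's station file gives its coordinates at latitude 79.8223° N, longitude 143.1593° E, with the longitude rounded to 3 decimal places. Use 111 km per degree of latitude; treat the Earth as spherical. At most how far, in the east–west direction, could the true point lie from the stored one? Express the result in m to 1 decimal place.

Rounding to 3 decimal places leaves the longitude within ±0.0005° of the true value.
At latitude 79.8223° a degree of longitude spans 111000 m × cos 79.8223° = 111000 × 0.1767 ≈ 19613.9 m.
So at most 0.0005° × 19613.9 ≈ 9.80694 m east–west.

9.8 m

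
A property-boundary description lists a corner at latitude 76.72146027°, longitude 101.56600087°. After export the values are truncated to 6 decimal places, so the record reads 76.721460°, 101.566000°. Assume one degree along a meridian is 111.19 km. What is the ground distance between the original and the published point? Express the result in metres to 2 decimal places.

0.04 metres

Δlat = 76.72146027 − 76.721460 = +0.00000027°; Δlon = 101.56600087 − 101.566000 = +0.00000087°.
N–S: 0.00000027° × 111190 m/° = 0.0300213 m.
East–west at this latitude: 0.00000087° × 111190 × cos 76.7215° ≈ 0.00000087 × 25538.7 = 0.0222187 m.
Distance: √(0.0300213² + 0.0222187²) ≈ 0.037349 m.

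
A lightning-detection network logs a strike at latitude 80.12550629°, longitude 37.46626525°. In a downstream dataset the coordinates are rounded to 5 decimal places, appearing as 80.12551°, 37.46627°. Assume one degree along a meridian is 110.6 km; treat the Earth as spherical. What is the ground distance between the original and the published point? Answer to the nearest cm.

42 cm

Δlat = 80.12550629 − 80.12551 = -0.00000371°; Δlon = 37.46626525 − 37.46627 = -0.00000475°.
North–south shift: -0.00000371 × 110600 = -0.410326 m.
East–west at this latitude: -0.00000475° × 110600 × cos 80.1255° ≈ -0.00000475 × 18966.8 = -0.0900925 m.
Combined displacement = (0.410326² + 0.0900925²)^½ ≈ 0.4201 m.
That is 0.4201 m = 42.01 cm.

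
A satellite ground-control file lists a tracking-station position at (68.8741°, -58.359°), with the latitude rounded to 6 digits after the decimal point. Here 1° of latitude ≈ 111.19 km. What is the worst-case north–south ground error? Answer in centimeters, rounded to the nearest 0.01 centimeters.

Rounding to 6 decimal places leaves the latitude within ±5e-07° of the true value.
Along the meridian that is 5e-07° × 111190 m/° = 0.055595 m.
That is 0.055595 m = 5.5595 cm.

5.56 centimeters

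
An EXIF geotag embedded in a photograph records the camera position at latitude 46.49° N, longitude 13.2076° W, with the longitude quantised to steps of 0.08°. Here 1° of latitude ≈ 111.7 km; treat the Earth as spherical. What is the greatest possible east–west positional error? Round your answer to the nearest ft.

With a 0.08° grid the true value lies within half a step, ±0.08°/2 = ±0.04°, of the stored one.
One degree of longitude at 46.49° is 111700 × cos 46.49° ≈ 111700 × 0.6885 = 76903.3 m.
East–west error: 0.04° × 76903.3 m/° ≈ 3076.13 m.
Converting: 3076.13 m × 3.2808 ft/m ≈ 10092 ft.

10092 ft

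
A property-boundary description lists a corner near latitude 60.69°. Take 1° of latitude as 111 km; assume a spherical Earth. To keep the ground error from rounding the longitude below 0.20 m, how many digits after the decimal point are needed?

6

At 60.69° one degree of longitude covers 111000 × cos 60.69° ≈ 111000 × 0.4895 ≈ 54338.3 m.
N decimal places → at most half a unit in the last place, 0.5 × 10⁻ᴺ° = 54338.3/2 × 10⁻ᴺ m.
Setting 27169.2 × 10⁻ᴺ ≤ 0.20 gives 10ᴺ ≥ 1.358e+05, i.e. N ≥ 5.13.
So 6 decimal places suffice (0.0272 m); 5 would allow up to 0.272 m.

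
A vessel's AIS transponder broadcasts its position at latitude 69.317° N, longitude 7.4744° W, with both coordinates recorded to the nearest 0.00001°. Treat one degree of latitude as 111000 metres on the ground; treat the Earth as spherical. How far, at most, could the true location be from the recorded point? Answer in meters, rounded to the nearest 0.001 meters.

0.589 meters

Rounding to 5 decimal places leaves each coordinate within ±5e-06° of the true value.
N–S: 5e-06° × 111000 m/° = 0.555 m.
Longitude error → 5e-06 × 111000 × cos 69.317° = 5e-06 × 111000 × 0.3532 ≈ 0.196024 m.
Worst case both components are at the extreme and orthogonal: √(0.555² + 0.196024²) ≈ 0.588601 m.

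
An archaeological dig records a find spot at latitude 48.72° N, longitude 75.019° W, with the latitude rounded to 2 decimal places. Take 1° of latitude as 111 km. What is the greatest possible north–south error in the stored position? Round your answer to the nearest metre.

555 metres

Rounding to 2 decimal places leaves the latitude within ±0.005° of the true value.
So the N–S error is at most 0.005 × 111000 = 555 m.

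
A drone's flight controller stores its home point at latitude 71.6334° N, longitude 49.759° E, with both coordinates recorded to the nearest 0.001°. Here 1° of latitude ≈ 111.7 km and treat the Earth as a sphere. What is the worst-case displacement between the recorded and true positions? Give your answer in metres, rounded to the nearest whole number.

Rounding to 3 decimal places leaves each coordinate within ±0.0005° of the true value.
N–S: 0.0005° × 111700 m/° = 55.85 m.
East–west component at 71.6334°: 0.0005° × 111700 × cos 71.6334° ≈ 0.0005 × 35196.2 ≈ 17.5981 m.
Worst case both components are at the extreme and orthogonal: √(55.85² + 17.5981²) ≈ 58.5569 m.

59 metres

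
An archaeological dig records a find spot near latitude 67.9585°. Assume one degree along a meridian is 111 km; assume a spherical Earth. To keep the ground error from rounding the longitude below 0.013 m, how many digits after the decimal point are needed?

7 decimal places

At 67.9585° one degree of longitude covers 111000 × cos 67.9585° ≈ 111000 × 0.3753 ≈ 41655.9 m.
N decimal places → at most half a unit in the last place, 0.5 × 10⁻ᴺ° = 41655.9/2 × 10⁻ᴺ m.
Setting 20827.9 × 10⁻ᴺ ≤ 0.013 gives 10ᴺ ≥ 1.602e+06, i.e. N ≥ 6.20.
So 7 decimal places suffice (0.00208 m); 6 would allow up to 0.0208 m.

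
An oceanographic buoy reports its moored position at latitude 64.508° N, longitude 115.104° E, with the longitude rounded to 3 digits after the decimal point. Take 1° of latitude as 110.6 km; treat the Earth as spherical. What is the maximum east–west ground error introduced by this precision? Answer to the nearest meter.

24 meters

Rounding to 3 decimal places leaves the longitude within ±0.0005° of the true value.
Parallels shrink by cos φ, so at 64.508° a degree of longitude is 110600 × 0.4304 ≈ 47600.6 m.
So at most 0.0005° × 47600.6 ≈ 23.8003 m east–west.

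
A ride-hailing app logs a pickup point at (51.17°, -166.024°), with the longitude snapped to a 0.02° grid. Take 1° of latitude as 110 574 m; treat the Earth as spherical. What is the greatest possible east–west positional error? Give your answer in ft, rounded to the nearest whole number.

With a 0.02° grid the true value lies within half a step, ±0.02°/2 = ±0.01°, of the stored one.
Parallels shrink by cos φ, so at 51.17° a degree of longitude is 110574 × 0.6270 ≈ 69331.2 m.
Maximum E–W displacement: 0.01 × 69331.2 = 693.312 m.
In feet: 693.312 m ÷ 0.3048 ≈ 2274.6 ft.

2275 ft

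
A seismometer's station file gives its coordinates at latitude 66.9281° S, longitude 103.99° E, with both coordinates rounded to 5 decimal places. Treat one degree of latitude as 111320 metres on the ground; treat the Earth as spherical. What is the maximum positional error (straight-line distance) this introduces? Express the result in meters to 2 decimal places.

Rounding to 5 decimal places leaves each coordinate within ±5e-06° of the true value.
N–S: 5e-06° × 111320 m/° = 0.5566 m.
E–W at 66.9281°: 5e-06° × 111320 × cos 66.9281° = 5e-06 × 111320 × 0.3919 ≈ 0.218124 m.
Worst case both components are at the extreme and orthogonal: √(0.5566² + 0.218124²) ≈ 0.597814 m.

0.60 meters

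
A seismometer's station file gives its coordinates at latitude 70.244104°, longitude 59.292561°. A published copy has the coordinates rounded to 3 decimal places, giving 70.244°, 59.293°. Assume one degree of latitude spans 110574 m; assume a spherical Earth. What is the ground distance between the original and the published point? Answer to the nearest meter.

Δlat = 70.244104 − 70.244 = +0.000104°; Δlon = 59.292561 − 59.293 = -0.000439°.
North–south shift: 0.000104 × 110574 = 11.4997 m.
East–west at this latitude: -0.000439° × 110574 × cos 70.244° ≈ -0.000439 × 37375.7 = -16.4079 m.
Hypotenuse of the two orthogonal shifts: √(11.4997² + 16.4079²) = 20.0365 m.

20 meters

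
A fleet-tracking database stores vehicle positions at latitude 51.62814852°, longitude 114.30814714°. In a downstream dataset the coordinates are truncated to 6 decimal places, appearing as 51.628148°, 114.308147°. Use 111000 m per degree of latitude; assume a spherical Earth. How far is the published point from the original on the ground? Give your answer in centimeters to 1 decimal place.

5.9 centimeters

Δlat = 51.62814852 − 51.628148 = +0.00000052°; Δlon = 114.30814714 − 114.308147 = +0.00000014°.
North–south shift: 0.00000052 × 111000 = 0.05772 m.
East–west at this latitude: 0.00000014° × 111000 × cos 51.6281° ≈ 0.00000014 × 68904.7 = 0.00964665 m.
Distance: √(0.05772² + 0.00964665²) ≈ 0.0585206 m.
That is 0.0585206 m = 5.8521 cm.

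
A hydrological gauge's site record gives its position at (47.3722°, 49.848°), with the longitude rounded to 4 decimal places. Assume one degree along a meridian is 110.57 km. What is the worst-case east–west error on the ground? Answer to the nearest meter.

Rounding to 4 decimal places leaves the longitude within ±5e-05° of the true value.
Parallels shrink by cos φ, so at 47.3722° a degree of longitude is 110570 × 0.6772 ≈ 74881.7 m.
So at most 5e-05° × 74881.7 ≈ 3.74408 m east–west.

4 meters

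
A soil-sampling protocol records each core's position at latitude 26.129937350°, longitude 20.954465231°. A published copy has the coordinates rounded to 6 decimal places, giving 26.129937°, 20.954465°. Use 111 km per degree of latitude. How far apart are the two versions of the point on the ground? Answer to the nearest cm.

Δlat = 26.129937350 − 26.129937 = +0.000000350°; Δlon = 20.954465231 − 20.954465 = +0.000000231°.
N–S: 0.000000350° × 111000 m/° = 0.03885 m.
East–west at this latitude: 0.000000231° × 111000 × cos 26.1299° ≈ 0.000000231 × 99655.5 = 0.0230204 m.
Combined displacement = (0.03885² + 0.0230204²)^½ ≈ 0.0451582 m.
That is 0.0451582 m = 4.5158 cm.

5 cm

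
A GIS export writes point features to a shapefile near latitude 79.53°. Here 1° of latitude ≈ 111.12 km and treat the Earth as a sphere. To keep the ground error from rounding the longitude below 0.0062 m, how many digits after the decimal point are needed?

At 79.53° one degree of longitude covers 111120 × cos 79.53° ≈ 111120 × 0.1817 ≈ 20192.8 m.
With N decimal places the half-ulp bound is 0.5·10⁻ᴺ°, or 0.5·10⁻ᴺ × 20192.8 m on the ground.
Need 0.5 × 20192.8 × 10⁻ᴺ ≤ 0.0062 → 10⁻ᴺ ≤ 6.141e-07, so N ≥ 6.21.
At 6 places the error can reach 0.0101 m, but 7 places keeps it to 0.00101 m.

7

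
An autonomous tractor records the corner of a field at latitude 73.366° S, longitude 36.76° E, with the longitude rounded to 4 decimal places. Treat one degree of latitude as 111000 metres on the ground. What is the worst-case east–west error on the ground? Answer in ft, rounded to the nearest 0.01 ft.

Rounding to 4 decimal places leaves the longitude within ±5e-05° of the true value.
Parallels shrink by cos φ, so at 73.366° a degree of longitude is 111000 × 0.2863 ≈ 31774.5 m.
So at most 5e-05° × 31774.5 ≈ 1.58873 m east–west.
In feet: 1.58873 m ÷ 0.3048 ≈ 5.2124 ft.

5.21 ft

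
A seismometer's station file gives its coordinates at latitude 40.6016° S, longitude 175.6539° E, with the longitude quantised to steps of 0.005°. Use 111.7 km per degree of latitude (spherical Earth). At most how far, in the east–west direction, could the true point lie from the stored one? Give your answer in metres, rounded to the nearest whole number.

212 metres

With a 0.005° grid the true value lies within half a step, ±0.005°/2 = ±0.0025°, of the stored one.
At latitude 40.6016° a degree of longitude spans 111700 m × cos 40.6016° = 111700 × 0.7593 ≈ 84808.6 m.
Maximum E–W displacement: 0.0025 × 84808.6 = 212.021 m.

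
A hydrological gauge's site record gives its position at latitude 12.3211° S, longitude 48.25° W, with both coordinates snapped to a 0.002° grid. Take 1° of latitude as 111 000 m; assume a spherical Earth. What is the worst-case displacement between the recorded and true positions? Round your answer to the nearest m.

155 m

With a 0.002° grid the true value lies within half a step, ±0.002°/2 = ±0.001°, of the stored one.
North–south component: 0.001° × 111000 = 111 m.
East–west component at 12.3211°: 0.001° × 111000 × cos 12.3211° ≈ 0.001 × 108443 ≈ 108.443 m.
Combining orthogonally: (111² + 108.443²)^½ ≈ 155.18 m.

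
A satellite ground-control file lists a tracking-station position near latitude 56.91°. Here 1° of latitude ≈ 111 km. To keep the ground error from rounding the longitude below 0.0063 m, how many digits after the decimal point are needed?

At 56.91° one degree of longitude covers 111000 × cos 56.91° ≈ 111000 × 0.5460 ≈ 60601.1 m.
N decimal places → at most half a unit in the last place, 0.5 × 10⁻ᴺ° = 60601.1/2 × 10⁻ᴺ m.
Setting 30300.5 × 10⁻ᴺ ≤ 0.0063 gives 10ᴺ ≥ 4.81e+06, i.e. N ≥ 6.68.
So 7 decimal places suffice (0.00303 m); 6 would allow up to 0.0303 m.

7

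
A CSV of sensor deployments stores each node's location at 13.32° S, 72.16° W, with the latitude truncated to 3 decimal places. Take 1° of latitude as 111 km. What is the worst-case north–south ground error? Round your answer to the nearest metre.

Truncating at 3 decimal places can drop up to a full unit in the last place, so the latitude may be off by as much as 0.001°.
North–south distance: 0.001° × 111000 m/° = 111 m.

111 metres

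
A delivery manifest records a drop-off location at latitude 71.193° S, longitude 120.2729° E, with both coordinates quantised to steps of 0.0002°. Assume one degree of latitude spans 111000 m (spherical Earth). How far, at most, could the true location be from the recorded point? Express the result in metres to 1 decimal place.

With a 0.0002° grid the true value lies within half a step, ±0.0002°/2 = ±0.0001°, of the stored one.
North–south component: 0.0001° × 111000 = 11.1 m.
Longitude error → 0.0001 × 111000 × cos 71.193° = 0.0001 × 111000 × 0.3224 ≈ 3.57843 m.
The two errors are perpendicular, so the maximum displacement is √(11.1² + 3.57843²) ≈ 11.6626 m.

11.7 metres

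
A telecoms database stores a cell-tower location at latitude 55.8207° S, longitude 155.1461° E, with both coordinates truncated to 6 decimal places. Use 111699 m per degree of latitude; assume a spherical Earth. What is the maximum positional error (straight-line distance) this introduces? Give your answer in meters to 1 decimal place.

0.1 meters

Truncating at 6 decimal places can drop up to a full unit in the last place, so each coordinate may be off by as much as 1e-06°.
Latitude error → 1e-06 × 111699 = 0.111699 m along the meridian.
E–W at 55.8207°: 1e-06° × 111699 × cos 55.8207° = 1e-06 × 111699 × 0.5618 ≈ 0.0627508 m.
Worst case both components are at the extreme and orthogonal: √(0.111699² + 0.0627508²) ≈ 0.128118 m.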